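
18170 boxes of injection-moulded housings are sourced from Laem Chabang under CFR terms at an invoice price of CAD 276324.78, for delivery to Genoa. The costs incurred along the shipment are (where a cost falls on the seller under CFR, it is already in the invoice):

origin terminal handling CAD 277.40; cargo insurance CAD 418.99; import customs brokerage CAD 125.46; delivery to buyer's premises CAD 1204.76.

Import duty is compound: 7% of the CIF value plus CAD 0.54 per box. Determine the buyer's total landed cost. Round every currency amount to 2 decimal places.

Total landed cost: CAD 307257.85

CFR: the seller pays costs through ocean freight to the destination port, but not insurance.
Already in the invoice (seller's account under CFR): origin terminal — exclude.
CIF value = CFR price + insurance = 276324.78 + 418.99 = 276743.77
Ad valorem component: 276743.77 × 7% = 19372.06
Specific component: 18170 × 0.54 = 9811.80
Import duty = 19372.06 + 9811.80 = 29183.86
Buyer bears: insurance 418.99 + brokerage 125.46 + delivery 1204.76 + duty 29183.86 = 30933.07
Landed cost = invoice 276324.78 + 30933.07 = 307257.85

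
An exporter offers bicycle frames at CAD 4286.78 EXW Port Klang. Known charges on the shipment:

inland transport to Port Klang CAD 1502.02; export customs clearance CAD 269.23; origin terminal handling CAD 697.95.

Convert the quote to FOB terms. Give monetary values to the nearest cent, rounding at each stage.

From EXW to FOB, the seller additionally bears: inland to port, export clearance, origin terminal.
FOB price = 4286.78 + 1502.02 + 269.23 + 697.95 = 6755.98

FOB price: CAD 6755.98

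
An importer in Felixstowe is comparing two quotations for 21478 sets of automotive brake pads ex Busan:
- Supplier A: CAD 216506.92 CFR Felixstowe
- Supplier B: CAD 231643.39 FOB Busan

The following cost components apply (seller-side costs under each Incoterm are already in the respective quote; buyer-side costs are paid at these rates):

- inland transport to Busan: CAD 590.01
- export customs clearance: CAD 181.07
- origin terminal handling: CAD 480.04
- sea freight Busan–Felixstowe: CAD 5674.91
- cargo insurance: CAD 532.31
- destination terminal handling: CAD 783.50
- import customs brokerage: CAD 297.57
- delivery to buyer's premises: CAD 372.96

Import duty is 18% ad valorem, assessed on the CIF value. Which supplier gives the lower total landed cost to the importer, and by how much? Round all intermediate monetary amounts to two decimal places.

Supplier A is cheaper by CAD 24557.43

Supplier A (CFR):
CIF value = CFR price + insurance = 216506.92 + 532.31 = 217039.23
Import duty = 217039.23 × 18% = 39067.06
Buyer bears (A): 532.31 + 783.50 + 297.57 + 372.96 = 1986.34
Landed cost (A) = invoice 216506.92 + 1986.34 + duty 39067.06 = 257560.32
Supplier B (FOB):
CIF value = FOB price + freight + insurance = 231643.39 + 5674.91 + 532.31 = 237850.61
Import duty = 237850.61 × 18% = 42813.11
Buyer bears (B): 5674.91 + 532.31 + 783.50 + 297.57 + 372.96 = 7661.25
Landed cost (B) = invoice 231643.39 + 7661.25 + duty 42813.11 = 282117.75
Difference = |257560.32 − 282117.75| = 24557.43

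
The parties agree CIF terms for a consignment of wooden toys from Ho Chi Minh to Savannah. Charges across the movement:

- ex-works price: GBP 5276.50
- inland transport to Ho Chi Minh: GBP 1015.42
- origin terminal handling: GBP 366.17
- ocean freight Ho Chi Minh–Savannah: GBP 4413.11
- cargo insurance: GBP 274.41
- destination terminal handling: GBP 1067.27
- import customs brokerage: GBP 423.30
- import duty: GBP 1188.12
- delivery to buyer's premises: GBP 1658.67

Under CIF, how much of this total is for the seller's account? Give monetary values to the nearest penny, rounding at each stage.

Seller's account: GBP 11345.61

CIF: the seller pays costs through ocean freight and marine insurance to the destination port.
Seller's account: goods 5276.50 + inland to port 1015.42 + origin terminal 366.17 + freight 4413.11 + insurance 274.41 = 11345.61
Buyer's account: destination terminal 1067.27 + brokerage 423.30 + duty 1188.12 + delivery 1658.67 = 4337.36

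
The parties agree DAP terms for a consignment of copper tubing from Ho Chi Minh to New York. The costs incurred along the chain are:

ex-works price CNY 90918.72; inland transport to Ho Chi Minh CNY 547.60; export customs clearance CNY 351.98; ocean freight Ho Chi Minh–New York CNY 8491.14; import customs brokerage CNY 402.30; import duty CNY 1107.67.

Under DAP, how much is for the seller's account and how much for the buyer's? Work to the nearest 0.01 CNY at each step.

DAP: the seller bears all costs to the named destination except import duty and clearance.
Seller's account: goods 90918.72 + inland to port 547.60 + export clearance 351.98 + freight 8491.14 = 100309.44
Buyer's account: brokerage 402.30 + duty 1107.67 = 1509.97

Seller: CNY 100309.44; buyer: CNY 1509.97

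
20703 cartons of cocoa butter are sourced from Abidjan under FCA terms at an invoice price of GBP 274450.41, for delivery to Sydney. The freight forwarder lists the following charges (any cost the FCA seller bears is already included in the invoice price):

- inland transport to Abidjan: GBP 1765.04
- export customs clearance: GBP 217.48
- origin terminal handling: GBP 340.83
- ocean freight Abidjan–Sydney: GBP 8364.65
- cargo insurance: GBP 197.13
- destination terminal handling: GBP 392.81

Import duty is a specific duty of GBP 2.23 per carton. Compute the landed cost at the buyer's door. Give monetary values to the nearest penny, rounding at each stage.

Total landed cost: GBP 329913.52

FCA: the seller delivers export-cleared goods to the carrier; the buyer bears costs from that point.
Already in the invoice (seller's account under FCA): inland to port, export clearance — exclude.
CIF value = FCA price + origin terminal + freight + insurance = 274450.41 + 340.83 + 8364.65 + 197.13 = 283353.02
Import duty = 20703 × 2.23 = 46167.69
Buyer bears: origin terminal 340.83 + freight 8364.65 + insurance 197.13 + destination terminal 392.81 + duty 46167.69 = 55463.11
Landed cost = invoice 274450.41 + 55463.11 = 329913.52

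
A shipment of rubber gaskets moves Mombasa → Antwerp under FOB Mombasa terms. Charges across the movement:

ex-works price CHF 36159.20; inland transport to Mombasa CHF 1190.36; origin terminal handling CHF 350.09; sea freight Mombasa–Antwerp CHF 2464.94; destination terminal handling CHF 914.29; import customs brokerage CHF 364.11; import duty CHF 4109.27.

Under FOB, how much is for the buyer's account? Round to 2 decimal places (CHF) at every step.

FOB: the seller bears costs until goods are on board at the origin port; the buyer bears freight, insurance and all costs thereafter.
Seller's account: goods 36159.20 + inland to port 1190.36 + origin terminal 350.09 = 37699.65
Buyer's account: freight 2464.94 + destination terminal 914.29 + brokerage 364.11 + duty 4109.27 = 7852.61

Buyer's account: CHF 7852.61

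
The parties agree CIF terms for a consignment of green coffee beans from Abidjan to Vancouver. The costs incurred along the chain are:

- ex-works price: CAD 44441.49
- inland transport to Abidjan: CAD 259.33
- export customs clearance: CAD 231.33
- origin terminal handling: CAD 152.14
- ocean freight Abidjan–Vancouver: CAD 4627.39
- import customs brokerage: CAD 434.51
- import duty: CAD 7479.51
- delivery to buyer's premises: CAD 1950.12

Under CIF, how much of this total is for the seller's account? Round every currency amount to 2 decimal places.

CIF: the seller pays costs through ocean freight and marine insurance to the destination port.
Seller's account: goods 44441.49 + inland to port 259.33 + export clearance 231.33 + origin terminal 152.14 + freight 4627.39 = 49711.68
Buyer's account: brokerage 434.51 + duty 7479.51 + delivery 1950.12 = 9864.14

Seller's account: CAD 49711.68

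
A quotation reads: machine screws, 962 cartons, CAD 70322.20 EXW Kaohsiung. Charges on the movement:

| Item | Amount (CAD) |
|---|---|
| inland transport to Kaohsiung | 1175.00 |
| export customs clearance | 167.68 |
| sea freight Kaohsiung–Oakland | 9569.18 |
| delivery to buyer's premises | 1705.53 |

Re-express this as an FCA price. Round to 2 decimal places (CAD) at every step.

FCA price: CAD 71664.88

Not relevant to the conversion: freight, delivery — on the buyer under both terms; not part of either seller's price.
From EXW to FCA, the seller additionally bears: inland to port, export clearance.
FCA price = 70322.20 + 1175.00 + 167.68 = 71664.88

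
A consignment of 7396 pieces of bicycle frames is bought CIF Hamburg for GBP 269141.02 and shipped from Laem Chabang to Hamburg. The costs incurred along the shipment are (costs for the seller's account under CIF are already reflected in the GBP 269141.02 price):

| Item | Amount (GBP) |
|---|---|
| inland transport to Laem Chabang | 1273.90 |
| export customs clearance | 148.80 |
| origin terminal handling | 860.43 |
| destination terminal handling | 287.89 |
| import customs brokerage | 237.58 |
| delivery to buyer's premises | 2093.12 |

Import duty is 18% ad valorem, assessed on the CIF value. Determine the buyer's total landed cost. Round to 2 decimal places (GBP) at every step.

CIF: the seller pays costs through ocean freight and marine insurance to the destination port.
Already in the invoice (seller's account under CIF): inland to port, export clearance, origin terminal — exclude.
The CIF price already equals the CIF value: 269141.02
Import duty = 269141.02 × 18% = 48445.38
Buyer bears: destination terminal 287.89 + brokerage 237.58 + delivery 2093.12 + duty 48445.38 = 51063.97
Landed cost = invoice 269141.02 + 51063.97 = 320204.99

Total landed cost: GBP 320204.99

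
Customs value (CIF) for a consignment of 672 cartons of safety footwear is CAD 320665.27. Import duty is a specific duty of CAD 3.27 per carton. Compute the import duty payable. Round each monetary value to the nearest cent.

Import duty: CAD 2197.44

Import duty = 672 × 3.27 = 2197.44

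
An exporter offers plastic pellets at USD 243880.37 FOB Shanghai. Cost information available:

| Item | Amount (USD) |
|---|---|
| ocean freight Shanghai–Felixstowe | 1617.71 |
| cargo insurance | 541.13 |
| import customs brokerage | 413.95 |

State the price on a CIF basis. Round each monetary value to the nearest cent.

CIF price: USD 246039.21

Not relevant to the conversion: brokerage — on the buyer under both terms; not part of either seller's price.
From FOB to CIF, the seller additionally bears: freight, insurance.
CIF price = 243880.37 + 1617.71 + 541.13 = 246039.21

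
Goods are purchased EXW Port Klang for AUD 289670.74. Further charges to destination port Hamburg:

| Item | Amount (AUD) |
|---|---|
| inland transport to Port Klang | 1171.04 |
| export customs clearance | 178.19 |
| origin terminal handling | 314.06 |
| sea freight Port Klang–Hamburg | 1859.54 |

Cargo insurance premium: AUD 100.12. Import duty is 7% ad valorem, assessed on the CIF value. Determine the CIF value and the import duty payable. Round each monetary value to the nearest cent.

CIF = EXW price + pre-shipment costs + freight + insurance
CIF = 289670.74 + 1171.04 + 178.19 + 314.06 + 1859.54 + 100.12 = 293293.69
Import duty = 293293.69 × 7% = 20530.56

CIF value: AUD 293293.69; import duty: AUD 20530.56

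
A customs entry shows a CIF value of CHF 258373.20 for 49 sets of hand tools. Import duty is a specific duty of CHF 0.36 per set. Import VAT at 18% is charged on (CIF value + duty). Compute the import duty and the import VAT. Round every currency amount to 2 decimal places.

Import duty = 49 × 0.36 = 17.64
VAT base = CIF + duty = 258373.20 + 17.64 = 258390.84
Import VAT = 258390.84 × 18% = 46510.35

Import duty: CHF 17.64; import VAT: CHF 46510.35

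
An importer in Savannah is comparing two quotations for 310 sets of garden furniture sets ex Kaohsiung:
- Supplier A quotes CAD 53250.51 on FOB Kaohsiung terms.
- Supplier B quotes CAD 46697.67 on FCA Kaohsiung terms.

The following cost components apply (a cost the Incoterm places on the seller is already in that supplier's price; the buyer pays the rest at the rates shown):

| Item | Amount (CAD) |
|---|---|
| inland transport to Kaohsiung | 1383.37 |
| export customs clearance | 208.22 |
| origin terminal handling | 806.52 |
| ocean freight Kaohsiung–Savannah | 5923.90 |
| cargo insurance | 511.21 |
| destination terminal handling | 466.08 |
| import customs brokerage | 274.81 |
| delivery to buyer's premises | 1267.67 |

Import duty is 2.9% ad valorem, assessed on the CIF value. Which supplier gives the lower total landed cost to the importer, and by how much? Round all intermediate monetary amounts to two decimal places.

Supplier A (FOB):
CIF value = FOB price + freight + insurance = 53250.51 + 5923.90 + 511.21 = 59685.62
Import duty = 59685.62 × 2.9% = 1730.88
Buyer bears (A): 5923.90 + 511.21 + 466.08 + 274.81 + 1267.67 = 8443.67
Landed cost (A) = invoice 53250.51 + 8443.67 + duty 1730.88 = 63425.06
Supplier B (FCA):
CIF value = FCA price + origin terminal + freight + insurance = 46697.67 + 806.52 + 5923.90 + 511.21 = 53939.30
Import duty = 53939.30 × 2.9% = 1564.24
Buyer bears (B): 806.52 + 5923.90 + 511.21 + 466.08 + 274.81 + 1267.67 = 9250.19
Landed cost (B) = invoice 46697.67 + 9250.19 + duty 1564.24 = 57512.10
Difference = |63425.06 − 57512.10| = 5912.96

Supplier B is cheaper by CAD 5912.96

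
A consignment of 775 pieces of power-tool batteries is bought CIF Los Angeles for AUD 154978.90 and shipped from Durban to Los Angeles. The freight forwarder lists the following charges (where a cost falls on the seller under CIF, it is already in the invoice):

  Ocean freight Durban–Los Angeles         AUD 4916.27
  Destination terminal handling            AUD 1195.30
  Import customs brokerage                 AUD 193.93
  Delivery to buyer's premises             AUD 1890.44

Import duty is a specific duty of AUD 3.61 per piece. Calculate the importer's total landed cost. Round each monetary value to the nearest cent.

Total landed cost: AUD 161056.32

CIF: the seller pays costs through ocean freight and marine insurance to the destination port.
Already in the invoice (seller's account under CIF): freight — exclude.
The CIF price already equals the CIF value: 154978.90
Import duty = 775 × 3.61 = 2797.75
Buyer bears: destination terminal 1195.30 + brokerage 193.93 + delivery 1890.44 + duty 2797.75 = 6077.42
Landed cost = invoice 154978.90 + 6077.42 = 161056.32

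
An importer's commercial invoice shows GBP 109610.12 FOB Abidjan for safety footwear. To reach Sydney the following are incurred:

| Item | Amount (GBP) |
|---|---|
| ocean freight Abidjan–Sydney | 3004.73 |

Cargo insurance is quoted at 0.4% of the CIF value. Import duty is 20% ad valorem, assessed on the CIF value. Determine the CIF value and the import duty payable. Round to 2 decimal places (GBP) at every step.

Let C be the CIF value. C = FOB price + freight + 0.4% × C
C − 0.4% × C = 109610.12 + 3004.73
0.996 × C = 112614.85
C = 112614.85 / 0.996 = 113067.12
Insurance premium = 0.4% × 113067.12 = 452.27
Import duty = 113067.12 × 20% = 22613.42

CIF value: GBP 113067.12; import duty: GBP 22613.42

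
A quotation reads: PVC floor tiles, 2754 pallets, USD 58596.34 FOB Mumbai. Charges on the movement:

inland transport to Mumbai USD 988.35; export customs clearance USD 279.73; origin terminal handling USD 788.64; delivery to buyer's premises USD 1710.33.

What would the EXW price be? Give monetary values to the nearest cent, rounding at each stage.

EXW price: USD 56539.62

Not relevant to the conversion: delivery — on the buyer under both terms; not part of either seller's price.
From FOB to EXW, the seller no longer bears: inland to port, export clearance, origin terminal.
EXW price = 58596.34 − 988.35 − 279.73 − 788.64 = 56539.62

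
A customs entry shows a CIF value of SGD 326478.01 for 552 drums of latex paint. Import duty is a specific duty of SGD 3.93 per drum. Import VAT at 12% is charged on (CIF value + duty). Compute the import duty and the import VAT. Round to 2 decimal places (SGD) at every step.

Import duty: SGD 2169.36; import VAT: SGD 39437.68

Import duty = 552 × 3.93 = 2169.36
VAT base = CIF + duty = 326478.01 + 2169.36 = 328647.37
Import VAT = 328647.37 × 12% = 39437.68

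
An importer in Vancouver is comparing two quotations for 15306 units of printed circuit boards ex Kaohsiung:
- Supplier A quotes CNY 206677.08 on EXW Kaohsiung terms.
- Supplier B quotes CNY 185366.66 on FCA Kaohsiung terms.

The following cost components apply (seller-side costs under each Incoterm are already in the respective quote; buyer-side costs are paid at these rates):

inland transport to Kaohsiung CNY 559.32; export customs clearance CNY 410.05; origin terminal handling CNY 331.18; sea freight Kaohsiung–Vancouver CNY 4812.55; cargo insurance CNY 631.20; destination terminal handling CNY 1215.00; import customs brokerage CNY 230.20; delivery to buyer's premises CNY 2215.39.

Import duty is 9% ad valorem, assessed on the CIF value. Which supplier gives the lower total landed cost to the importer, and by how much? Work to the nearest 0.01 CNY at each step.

Supplier A (EXW):
CIF value = EXW price + inland to port + export clearance + origin terminal + freight + insurance = 206677.08 + 559.32 + 410.05 + 331.18 + 4812.55 + 631.20 = 213421.38
Import duty = 213421.38 × 9% = 19207.92
Buyer bears (A): 559.32 + 410.05 + 331.18 + 4812.55 + 631.20 + 1215.00 + 230.20 + 2215.39 = 10404.89
Landed cost (A) = invoice 206677.08 + 10404.89 + duty 19207.92 = 236289.89
Supplier B (FCA):
CIF value = FCA price + origin terminal + freight + insurance = 185366.66 + 331.18 + 4812.55 + 631.20 = 191141.59
Import duty = 191141.59 × 9% = 17202.74
Buyer bears (B): 331.18 + 4812.55 + 631.20 + 1215.00 + 230.20 + 2215.39 = 9435.52
Landed cost (B) = invoice 185366.66 + 9435.52 + duty 17202.74 = 212004.92
Difference = |236289.89 − 212004.92| = 24284.97

Supplier B is cheaper by CNY 24284.97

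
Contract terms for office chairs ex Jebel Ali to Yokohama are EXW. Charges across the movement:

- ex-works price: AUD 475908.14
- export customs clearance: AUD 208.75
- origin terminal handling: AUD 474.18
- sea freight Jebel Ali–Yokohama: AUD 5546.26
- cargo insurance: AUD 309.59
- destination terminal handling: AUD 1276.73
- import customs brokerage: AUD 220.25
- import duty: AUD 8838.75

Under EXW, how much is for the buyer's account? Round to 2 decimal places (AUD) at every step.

EXW: the seller makes goods available at their premises; the buyer bears all onward costs.
Seller's account: goods 475908.14 = 475908.14
Buyer's account: export clearance 208.75 + origin terminal 474.18 + freight 5546.26 + insurance 309.59 + destination terminal 1276.73 + brokerage 220.25 + duty 8838.75 = 16874.51

Buyer's account: AUD 16874.51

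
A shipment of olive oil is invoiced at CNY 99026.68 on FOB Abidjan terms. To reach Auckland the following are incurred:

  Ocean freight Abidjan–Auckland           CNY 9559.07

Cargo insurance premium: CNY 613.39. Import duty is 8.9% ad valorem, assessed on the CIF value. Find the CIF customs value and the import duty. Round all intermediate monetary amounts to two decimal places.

CIF = FOB price + freight + insurance
CIF = 99026.68 + 9559.07 + 613.39 = 109199.14
Import duty = 109199.14 × 8.9% = 9718.72

CIF value: CNY 109199.14; import duty: CNY 9718.72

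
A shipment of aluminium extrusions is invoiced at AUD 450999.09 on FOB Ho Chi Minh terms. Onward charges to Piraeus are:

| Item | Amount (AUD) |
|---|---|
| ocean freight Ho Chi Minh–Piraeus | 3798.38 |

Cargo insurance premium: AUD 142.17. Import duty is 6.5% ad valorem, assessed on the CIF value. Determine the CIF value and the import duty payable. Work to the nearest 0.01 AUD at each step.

CIF value: AUD 454939.64; import duty: AUD 29571.08

CIF = FOB price + freight + insurance
CIF = 450999.09 + 3798.38 + 142.17 = 454939.64
Import duty = 454939.64 × 6.5% = 29571.08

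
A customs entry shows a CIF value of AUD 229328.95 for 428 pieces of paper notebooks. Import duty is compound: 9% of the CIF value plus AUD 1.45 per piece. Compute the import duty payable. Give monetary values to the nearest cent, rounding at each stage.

Import duty: AUD 21260.21

Ad valorem component: 229328.95 × 9% = 20639.61
Specific component: 428 × 1.45 = 620.60
Import duty = 20639.61 + 620.60 = 21260.21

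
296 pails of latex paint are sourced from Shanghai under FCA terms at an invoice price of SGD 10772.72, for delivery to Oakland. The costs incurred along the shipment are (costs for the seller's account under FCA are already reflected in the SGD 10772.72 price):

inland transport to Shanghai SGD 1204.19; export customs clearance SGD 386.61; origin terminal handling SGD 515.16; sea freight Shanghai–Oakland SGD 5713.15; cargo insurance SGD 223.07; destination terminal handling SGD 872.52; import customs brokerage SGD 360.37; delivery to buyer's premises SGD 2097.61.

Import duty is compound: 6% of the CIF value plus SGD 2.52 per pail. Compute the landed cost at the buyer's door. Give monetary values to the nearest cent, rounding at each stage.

FCA: the seller delivers export-cleared goods to the carrier; the buyer bears costs from that point.
Already in the invoice (seller's account under FCA): inland to port, export clearance — exclude.
CIF value = FCA price + origin terminal + freight + insurance = 10772.72 + 515.16 + 5713.15 + 223.07 = 17224.10
Ad valorem component: 17224.10 × 6% = 1033.45
Specific component: 296 × 2.52 = 745.92
Import duty = 1033.45 + 745.92 = 1779.37
Buyer bears: origin terminal 515.16 + freight 5713.15 + insurance 223.07 + destination terminal 872.52 + brokerage 360.37 + delivery 2097.61 + duty 1779.37 = 11561.25
Landed cost = invoice 10772.72 + 11561.25 = 22333.97

Total landed cost: SGD 22333.97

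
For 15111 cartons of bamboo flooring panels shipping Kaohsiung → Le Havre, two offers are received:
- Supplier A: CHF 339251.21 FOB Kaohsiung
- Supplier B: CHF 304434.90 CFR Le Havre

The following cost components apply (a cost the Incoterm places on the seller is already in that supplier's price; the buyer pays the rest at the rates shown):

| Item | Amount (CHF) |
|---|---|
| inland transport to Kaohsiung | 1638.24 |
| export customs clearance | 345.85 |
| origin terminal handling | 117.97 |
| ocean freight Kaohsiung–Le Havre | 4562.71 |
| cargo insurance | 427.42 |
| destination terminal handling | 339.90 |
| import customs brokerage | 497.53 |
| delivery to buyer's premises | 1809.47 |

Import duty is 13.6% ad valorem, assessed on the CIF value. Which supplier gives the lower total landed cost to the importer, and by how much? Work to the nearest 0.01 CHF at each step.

Supplier A (FOB):
CIF value = FOB price + freight + insurance = 339251.21 + 4562.71 + 427.42 = 344241.34
Import duty = 344241.34 × 13.6% = 46816.82
Buyer bears (A): 4562.71 + 427.42 + 339.90 + 497.53 + 1809.47 = 7637.03
Landed cost (A) = invoice 339251.21 + 7637.03 + duty 46816.82 = 393705.06
Supplier B (CFR):
CIF value = CFR price + insurance = 304434.90 + 427.42 = 304862.32
Import duty = 304862.32 × 13.6% = 41461.28
Buyer bears (B): 427.42 + 339.90 + 497.53 + 1809.47 = 3074.32
Landed cost (B) = invoice 304434.90 + 3074.32 + duty 41461.28 = 348970.50
Difference = |393705.06 − 348970.50| = 44734.56

Supplier B is cheaper by CHF 44734.56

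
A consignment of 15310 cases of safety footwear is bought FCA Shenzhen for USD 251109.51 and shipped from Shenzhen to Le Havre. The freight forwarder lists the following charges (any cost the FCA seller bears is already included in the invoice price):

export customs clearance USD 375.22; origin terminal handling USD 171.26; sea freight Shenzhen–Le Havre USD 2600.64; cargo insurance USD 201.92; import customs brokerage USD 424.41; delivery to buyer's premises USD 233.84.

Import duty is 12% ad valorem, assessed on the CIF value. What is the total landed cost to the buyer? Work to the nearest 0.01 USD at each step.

FCA: the seller delivers export-cleared goods to the carrier; the buyer bears costs from that point.
Already in the invoice (seller's account under FCA): export clearance — exclude.
CIF value = FCA price + origin terminal + freight + insurance = 251109.51 + 171.26 + 2600.64 + 201.92 = 254083.33
Import duty = 254083.33 × 12% = 30490.00
Buyer bears: origin terminal 171.26 + freight 2600.64 + insurance 201.92 + brokerage 424.41 + delivery 233.84 + duty 30490.00 = 34122.07
Landed cost = invoice 251109.51 + 34122.07 = 285231.58

Total landed cost: USD 285231.58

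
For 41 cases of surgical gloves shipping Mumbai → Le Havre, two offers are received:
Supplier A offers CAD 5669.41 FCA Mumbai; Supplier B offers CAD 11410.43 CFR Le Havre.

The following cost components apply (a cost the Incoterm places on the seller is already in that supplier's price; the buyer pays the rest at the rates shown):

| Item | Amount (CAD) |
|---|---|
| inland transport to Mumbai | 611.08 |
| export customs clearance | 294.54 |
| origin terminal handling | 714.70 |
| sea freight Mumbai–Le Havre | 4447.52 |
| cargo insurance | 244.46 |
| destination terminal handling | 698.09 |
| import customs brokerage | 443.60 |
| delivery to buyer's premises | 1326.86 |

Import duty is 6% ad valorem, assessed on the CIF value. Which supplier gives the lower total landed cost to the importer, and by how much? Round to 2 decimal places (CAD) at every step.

Supplier A (FCA):
CIF value = FCA price + origin terminal + freight + insurance = 5669.41 + 714.70 + 4447.52 + 244.46 = 11076.09
Import duty = 11076.09 × 6% = 664.57
Buyer bears (A): 714.70 + 4447.52 + 244.46 + 698.09 + 443.60 + 1326.86 = 7875.23
Landed cost (A) = invoice 5669.41 + 7875.23 + duty 664.57 = 14209.21
Supplier B (CFR):
CIF value = CFR price + insurance = 11410.43 + 244.46 = 11654.89
Import duty = 11654.89 × 6% = 699.29
Buyer bears (B): 244.46 + 698.09 + 443.60 + 1326.86 = 2713.01
Landed cost (B) = invoice 11410.43 + 2713.01 + duty 699.29 = 14822.73
Difference = |14209.21 − 14822.73| = 613.52

Supplier A is cheaper by CAD 613.52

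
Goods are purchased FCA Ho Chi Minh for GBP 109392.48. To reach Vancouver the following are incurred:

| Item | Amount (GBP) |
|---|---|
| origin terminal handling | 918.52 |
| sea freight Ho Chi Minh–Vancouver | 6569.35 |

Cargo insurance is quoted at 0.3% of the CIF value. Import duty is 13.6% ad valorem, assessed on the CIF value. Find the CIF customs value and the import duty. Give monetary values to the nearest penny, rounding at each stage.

CIF value: GBP 117232.05; import duty: GBP 15943.56

Let C be the CIF value. C = FCA price + pre-shipment costs + freight + 0.3% × C
C − 0.3% × C = 109392.48 + 918.52 + 6569.35
0.997 × C = 116880.35
C = 116880.35 / 0.997 = 117232.05
Insurance premium = 0.3% × 117232.05 = 351.70
Import duty = 117232.05 × 13.6% = 15943.56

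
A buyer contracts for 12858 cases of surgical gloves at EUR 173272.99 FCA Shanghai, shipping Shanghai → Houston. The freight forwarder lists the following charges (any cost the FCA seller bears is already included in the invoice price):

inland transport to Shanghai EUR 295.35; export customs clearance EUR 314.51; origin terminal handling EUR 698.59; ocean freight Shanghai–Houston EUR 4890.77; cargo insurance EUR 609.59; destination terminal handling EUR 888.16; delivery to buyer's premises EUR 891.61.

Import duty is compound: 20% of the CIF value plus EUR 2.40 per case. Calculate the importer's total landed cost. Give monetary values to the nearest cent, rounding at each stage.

FCA: the seller delivers export-cleared goods to the carrier; the buyer bears costs from that point.
Already in the invoice (seller's account under FCA): inland to port, export clearance — exclude.
CIF value = FCA price + origin terminal + freight + insurance = 173272.99 + 698.59 + 4890.77 + 609.59 = 179471.94
Ad valorem component: 179471.94 × 20% = 35894.39
Specific component: 12858 × 2.40 = 30859.20
Import duty = 35894.39 + 30859.20 = 66753.59
Buyer bears: origin terminal 698.59 + freight 4890.77 + insurance 609.59 + destination terminal 888.16 + delivery 891.61 + duty 66753.59 = 74732.31
Landed cost = invoice 173272.99 + 74732.31 = 248005.30

Total landed cost: EUR 248005.30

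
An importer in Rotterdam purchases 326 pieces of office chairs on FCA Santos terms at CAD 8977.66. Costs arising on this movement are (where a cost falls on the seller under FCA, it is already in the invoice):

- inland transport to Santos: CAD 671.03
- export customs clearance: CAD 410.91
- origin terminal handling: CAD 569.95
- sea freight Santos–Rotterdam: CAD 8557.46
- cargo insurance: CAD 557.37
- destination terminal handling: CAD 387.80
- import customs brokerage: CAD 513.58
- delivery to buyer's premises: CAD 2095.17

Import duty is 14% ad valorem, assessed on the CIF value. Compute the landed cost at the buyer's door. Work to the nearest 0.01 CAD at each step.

FCA: the seller delivers export-cleared goods to the carrier; the buyer bears costs from that point.
Already in the invoice (seller's account under FCA): inland to port, export clearance — exclude.
CIF value = FCA price + origin terminal + freight + insurance = 8977.66 + 569.95 + 8557.46 + 557.37 = 18662.44
Import duty = 18662.44 × 14% = 2612.74
Buyer bears: origin terminal 569.95 + freight 8557.46 + insurance 557.37 + destination terminal 387.80 + brokerage 513.58 + delivery 2095.17 + duty 2612.74 = 15294.07
Landed cost = invoice 8977.66 + 15294.07 = 24271.73

Total landed cost: CAD 24271.73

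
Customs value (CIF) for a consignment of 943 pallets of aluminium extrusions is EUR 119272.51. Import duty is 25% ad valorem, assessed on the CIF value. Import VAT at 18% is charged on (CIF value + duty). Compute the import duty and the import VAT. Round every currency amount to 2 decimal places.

Import duty: EUR 29818.13; import VAT: EUR 26836.32

Import duty = 119272.51 × 25% = 29818.13
VAT base = CIF + duty = 119272.51 + 29818.13 = 149090.64
Import VAT = 149090.64 × 18% = 26836.32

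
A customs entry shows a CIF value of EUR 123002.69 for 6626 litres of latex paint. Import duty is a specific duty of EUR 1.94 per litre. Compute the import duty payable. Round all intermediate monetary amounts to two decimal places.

Import duty = 6626 × 1.94 = 12854.44

Import duty: EUR 12854.44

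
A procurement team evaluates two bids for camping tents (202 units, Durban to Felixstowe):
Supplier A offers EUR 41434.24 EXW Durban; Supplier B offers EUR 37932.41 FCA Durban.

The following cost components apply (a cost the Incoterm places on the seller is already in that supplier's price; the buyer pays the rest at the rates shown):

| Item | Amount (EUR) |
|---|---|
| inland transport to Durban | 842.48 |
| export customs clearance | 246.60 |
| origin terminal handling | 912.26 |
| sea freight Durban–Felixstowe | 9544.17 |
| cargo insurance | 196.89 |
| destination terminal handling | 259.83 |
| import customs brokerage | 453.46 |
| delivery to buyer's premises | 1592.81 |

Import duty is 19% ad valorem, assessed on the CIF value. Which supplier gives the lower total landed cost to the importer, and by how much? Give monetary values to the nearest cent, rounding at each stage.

Supplier A (EXW):
CIF value = EXW price + inland to port + export clearance + origin terminal + freight + insurance = 41434.24 + 842.48 + 246.60 + 912.26 + 9544.17 + 196.89 = 53176.64
Import duty = 53176.64 × 19% = 10103.56
Buyer bears (A): 842.48 + 246.60 + 912.26 + 9544.17 + 196.89 + 259.83 + 453.46 + 1592.81 = 14048.50
Landed cost (A) = invoice 41434.24 + 14048.50 + duty 10103.56 = 65586.30
Supplier B (FCA):
CIF value = FCA price + origin terminal + freight + insurance = 37932.41 + 912.26 + 9544.17 + 196.89 = 48585.73
Import duty = 48585.73 × 19% = 9231.29
Buyer bears (B): 912.26 + 9544.17 + 196.89 + 259.83 + 453.46 + 1592.81 = 12959.42
Landed cost (B) = invoice 37932.41 + 12959.42 + duty 9231.29 = 60123.12
Difference = |65586.30 − 60123.12| = 5463.18

Supplier B is cheaper by EUR 5463.18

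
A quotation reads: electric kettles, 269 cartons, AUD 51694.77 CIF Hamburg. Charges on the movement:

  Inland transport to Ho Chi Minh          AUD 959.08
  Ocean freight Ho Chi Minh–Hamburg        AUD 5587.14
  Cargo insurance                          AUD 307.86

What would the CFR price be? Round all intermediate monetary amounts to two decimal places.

Not relevant to the conversion: inland to port, freight — on the seller under both CIF and CFR; already in the CIF price and stays in the CFR price.
From CIF to CFR, the seller no longer bears: insurance.
CFR price = 51694.77 − 307.86 = 51386.91

CFR price: AUD 51386.91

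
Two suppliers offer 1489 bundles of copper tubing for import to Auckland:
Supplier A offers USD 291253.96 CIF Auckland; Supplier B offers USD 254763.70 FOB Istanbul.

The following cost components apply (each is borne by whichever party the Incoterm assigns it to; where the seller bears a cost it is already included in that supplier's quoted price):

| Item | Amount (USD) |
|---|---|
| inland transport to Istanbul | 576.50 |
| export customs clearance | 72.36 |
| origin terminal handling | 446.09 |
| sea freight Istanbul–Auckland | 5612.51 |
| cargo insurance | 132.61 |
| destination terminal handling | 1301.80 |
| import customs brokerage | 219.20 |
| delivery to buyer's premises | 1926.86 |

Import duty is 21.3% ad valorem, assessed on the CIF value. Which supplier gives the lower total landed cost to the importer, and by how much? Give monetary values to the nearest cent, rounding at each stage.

Supplier B is cheaper by USD 37293.85

Supplier A (CIF):
The CIF price already equals the CIF value: 291253.96
Import duty = 291253.96 × 21.3% = 62037.09
Buyer bears (A): 1301.80 + 219.20 + 1926.86 = 3447.86
Landed cost (A) = invoice 291253.96 + 3447.86 + duty 62037.09 = 356738.91
Supplier B (FOB):
CIF value = FOB price + freight + insurance = 254763.70 + 5612.51 + 132.61 = 260508.82
Import duty = 260508.82 × 21.3% = 55488.38
Buyer bears (B): 5612.51 + 132.61 + 1301.80 + 219.20 + 1926.86 = 9192.98
Landed cost (B) = invoice 254763.70 + 9192.98 + duty 55488.38 = 319445.06
Difference = |356738.91 − 319445.06| = 37293.85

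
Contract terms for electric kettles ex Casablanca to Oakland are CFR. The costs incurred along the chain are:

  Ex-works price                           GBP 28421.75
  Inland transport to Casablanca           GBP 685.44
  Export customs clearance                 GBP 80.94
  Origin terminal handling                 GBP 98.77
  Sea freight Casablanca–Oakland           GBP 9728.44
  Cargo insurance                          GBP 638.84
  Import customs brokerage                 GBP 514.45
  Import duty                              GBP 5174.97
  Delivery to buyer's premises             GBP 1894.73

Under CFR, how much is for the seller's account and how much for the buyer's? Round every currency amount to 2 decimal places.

Seller: GBP 39015.34; buyer: GBP 8222.99

CFR: the seller pays costs through ocean freight to the destination port, but not insurance.
Seller's account: goods 28421.75 + inland to port 685.44 + export clearance 80.94 + origin terminal 98.77 + freight 9728.44 = 39015.34
Buyer's account: insurance 638.84 + brokerage 514.45 + duty 5174.97 + delivery 1894.73 = 8222.99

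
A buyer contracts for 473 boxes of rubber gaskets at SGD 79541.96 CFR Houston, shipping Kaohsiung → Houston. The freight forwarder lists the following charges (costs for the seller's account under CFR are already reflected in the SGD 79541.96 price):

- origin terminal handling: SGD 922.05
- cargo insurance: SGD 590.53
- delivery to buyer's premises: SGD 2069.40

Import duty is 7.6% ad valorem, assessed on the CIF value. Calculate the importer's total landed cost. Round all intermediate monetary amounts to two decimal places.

Total landed cost: SGD 88291.96

CFR: the seller pays costs through ocean freight to the destination port, but not insurance.
Already in the invoice (seller's account under CFR): origin terminal — exclude.
CIF value = CFR price + insurance = 79541.96 + 590.53 = 80132.49
Import duty = 80132.49 × 7.6% = 6090.07
Buyer bears: insurance 590.53 + delivery 2069.40 + duty 6090.07 = 8750.00
Landed cost = invoice 79541.96 + 8750.00 = 88291.96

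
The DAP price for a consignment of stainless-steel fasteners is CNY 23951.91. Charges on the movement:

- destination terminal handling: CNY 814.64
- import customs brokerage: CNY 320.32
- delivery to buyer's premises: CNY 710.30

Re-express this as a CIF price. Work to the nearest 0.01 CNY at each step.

CIF price: CNY 22426.97

Not relevant to the conversion: brokerage — on the buyer under both terms; not part of either seller's price.
From DAP to CIF, the seller no longer bears: destination terminal, delivery.
CIF price = 23951.91 − 814.64 − 710.30 = 22426.97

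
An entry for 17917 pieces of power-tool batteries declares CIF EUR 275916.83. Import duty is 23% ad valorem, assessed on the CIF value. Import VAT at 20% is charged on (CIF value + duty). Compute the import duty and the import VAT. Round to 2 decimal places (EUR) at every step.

Import duty: EUR 63460.87; import VAT: EUR 67875.54

Import duty = 275916.83 × 23% = 63460.87
VAT base = CIF + duty = 275916.83 + 63460.87 = 339377.70
Import VAT = 339377.70 × 20% = 67875.54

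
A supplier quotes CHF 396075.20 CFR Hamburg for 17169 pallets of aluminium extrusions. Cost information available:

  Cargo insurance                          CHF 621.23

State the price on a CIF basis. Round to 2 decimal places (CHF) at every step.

CIF price: CHF 396696.43

From CFR to CIF, the seller additionally bears: insurance.
CIF price = 396075.20 + 621.23 = 396696.43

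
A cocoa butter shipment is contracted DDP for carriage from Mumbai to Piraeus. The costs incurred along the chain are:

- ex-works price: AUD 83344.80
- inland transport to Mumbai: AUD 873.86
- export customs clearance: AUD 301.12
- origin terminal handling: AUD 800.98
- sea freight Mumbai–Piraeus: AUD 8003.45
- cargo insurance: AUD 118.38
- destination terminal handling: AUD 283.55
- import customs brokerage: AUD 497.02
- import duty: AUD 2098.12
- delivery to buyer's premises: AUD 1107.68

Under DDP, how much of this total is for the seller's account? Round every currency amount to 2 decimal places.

DDP: the seller bears all costs including import duty.
Seller's account: goods 83344.80 + inland to port 873.86 + export clearance 301.12 + origin terminal 800.98 + freight 8003.45 + insurance 118.38 + destination terminal 283.55 + brokerage 497.02 + duty 2098.12 + delivery 1107.68 = 97428.96
Buyer's account: 0.00

Seller's account: AUD 97428.96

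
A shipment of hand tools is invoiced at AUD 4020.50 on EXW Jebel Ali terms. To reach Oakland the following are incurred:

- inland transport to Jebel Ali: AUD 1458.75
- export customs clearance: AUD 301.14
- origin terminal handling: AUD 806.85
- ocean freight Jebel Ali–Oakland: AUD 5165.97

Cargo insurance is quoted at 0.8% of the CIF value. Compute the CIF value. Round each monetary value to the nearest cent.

CIF value: AUD 11847.99

Let C be the CIF value. C = EXW price + pre-shipment costs + freight + 0.8% × C
C − 0.8% × C = 4020.50 + 1458.75 + 301.14 + 806.85 + 5165.97
0.992 × C = 11753.21
C = 11753.21 / 0.992 = 11847.99
Insurance premium = 0.8% × 11847.99 = 94.78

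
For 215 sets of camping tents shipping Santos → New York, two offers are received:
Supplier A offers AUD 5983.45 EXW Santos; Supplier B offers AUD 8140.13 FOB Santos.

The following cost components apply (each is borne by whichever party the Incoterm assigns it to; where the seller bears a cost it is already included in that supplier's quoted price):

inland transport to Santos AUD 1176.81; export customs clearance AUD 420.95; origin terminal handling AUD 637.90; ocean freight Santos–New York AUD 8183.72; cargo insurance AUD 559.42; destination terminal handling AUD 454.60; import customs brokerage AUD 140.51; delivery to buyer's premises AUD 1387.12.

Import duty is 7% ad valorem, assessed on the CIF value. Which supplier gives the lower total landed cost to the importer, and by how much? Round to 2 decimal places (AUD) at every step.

Supplier A (EXW):
CIF value = EXW price + inland to port + export clearance + origin terminal + freight + insurance = 5983.45 + 1176.81 + 420.95 + 637.90 + 8183.72 + 559.42 = 16962.25
Import duty = 16962.25 × 7% = 1187.36
Buyer bears (A): 1176.81 + 420.95 + 637.90 + 8183.72 + 559.42 + 454.60 + 140.51 + 1387.12 = 12961.03
Landed cost (A) = invoice 5983.45 + 12961.03 + duty 1187.36 = 20131.84
Supplier B (FOB):
CIF value = FOB price + freight + insurance = 8140.13 + 8183.72 + 559.42 = 16883.27
Import duty = 16883.27 × 7% = 1181.83
Buyer bears (B): 8183.72 + 559.42 + 454.60 + 140.51 + 1387.12 = 10725.37
Landed cost (B) = invoice 8140.13 + 10725.37 + duty 1181.83 = 20047.33
Difference = |20131.84 − 20047.33| = 84.51

Supplier B is cheaper by AUD 84.51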